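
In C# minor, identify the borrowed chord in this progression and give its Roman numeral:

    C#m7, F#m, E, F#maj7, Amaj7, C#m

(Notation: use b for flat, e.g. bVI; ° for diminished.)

The diatonic triads in C# minor (with V from harmonic minor) are C#m, D#dim, E, F#m, G#, A, B. C#m7, F#m, E, Amaj7 and C#m are all diatonic. F#maj7 (F#–A#–C#–E#) doesn't fit — on degree 4 C# minor would have F#m (iv). F#maj7 is the degree-4 chord of C# major, so it is the borrowed IVmaj7.

IVmaj7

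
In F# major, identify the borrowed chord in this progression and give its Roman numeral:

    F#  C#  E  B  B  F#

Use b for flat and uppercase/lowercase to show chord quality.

bVII

In F# major the diatonic chords are F#, G#m, A#m, B, C#, D#m, E#dim. F#, C# and B all belong to that set. E (E–G#–B) is not: scale degree 7 in F# major carries E#dim (vii°). In F# minor the chord on that degree is E, so here it functions as bVII, borrowed from the parallel minor.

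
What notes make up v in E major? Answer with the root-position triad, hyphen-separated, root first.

B-D-F#

The root, B, is scale degree 5 — the same note in E major and E minor; only the chord quality changes. In E minor the chord on B is B–D–F#.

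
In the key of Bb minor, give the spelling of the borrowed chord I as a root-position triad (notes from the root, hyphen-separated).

The root, Bb, is scale degree 1 — the same note in Bb minor and Bb major; only the chord quality changes. Building the major chord from the parallel major on Bb: Bb–D–F.

Bb-D-F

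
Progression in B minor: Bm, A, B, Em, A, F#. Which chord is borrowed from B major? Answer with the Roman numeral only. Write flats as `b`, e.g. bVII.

B minor has the diatonic set Bm, C#dim, D, Em, F#, G, A (with V from harmonic minor). Bm, A, Em and F# are all diatonic. B (B–D#–F#) doesn't fit — on degree 1 B minor would have Bm (i). B is the degree-1 chord of B major, so it is the borrowed I.

I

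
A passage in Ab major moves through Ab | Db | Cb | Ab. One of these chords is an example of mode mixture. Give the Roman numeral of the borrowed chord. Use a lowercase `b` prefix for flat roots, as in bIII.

The diatonic triads in Ab major are Ab, Bbm, Cm, Db, Eb, Fm, Gdim. Ab and Db are both diatonic. But Cb (Cb–Eb–Gb) is foreign: the diatonic iii on degree 3 is Cm, whereas Cb comes from Ab minor. It is labeled bIII.

bIII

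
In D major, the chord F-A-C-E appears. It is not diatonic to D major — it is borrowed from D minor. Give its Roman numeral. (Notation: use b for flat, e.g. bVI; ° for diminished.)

bIIImaj7

F is the lowered form of scale degree 3 in D major (the diatonic degree 3 is F#). Diatonically D major has F#m (iii) on that degree; F–A–C–E is instead the major-seventh chord native to D minor, so it takes the label bIIImaj7.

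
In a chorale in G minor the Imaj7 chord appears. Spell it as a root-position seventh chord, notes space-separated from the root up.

G B D F#

The root, G, is scale degree 1 — the same note in G minor and G major; only the chord quality changes. In G major the chord on G is G–B–D–F#.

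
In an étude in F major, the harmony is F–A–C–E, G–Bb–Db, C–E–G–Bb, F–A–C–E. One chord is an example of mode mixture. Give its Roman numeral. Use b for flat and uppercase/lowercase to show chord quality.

In F major the diatonic chords are F, Gm, Am, Bb, C, Dm, Edim. Of the given chords, F–A–C–E = Fmaj7 and C–E–G–Bb = C7 are diatonic. But G–Bb–Db is foreign: the diatonic ii on degree 2 is Gm, whereas Gdim comes from F minor. It is labeled ii°.

ii°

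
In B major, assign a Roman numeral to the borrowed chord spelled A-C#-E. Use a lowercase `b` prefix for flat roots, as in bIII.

bVII

A is the lowered form of scale degree 7 in B major (the diatonic degree 7 is A#). The diatonic chord on degree 7 would be A#dim (vii°), but A–C#–E is the major chord from B minor. As a borrowed chord it is labeled bVII.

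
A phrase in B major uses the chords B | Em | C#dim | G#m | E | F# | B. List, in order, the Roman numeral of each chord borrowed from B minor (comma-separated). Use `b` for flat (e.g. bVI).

iv, ii°

The diatonic triads in B major are B, C#m, D#m, E, F#, G#m, A#dim. B, G#m, E and F# all belong to that set. But Em (E–G–B) is foreign: the diatonic IV on degree 4 is E, whereas Em comes from B minor. It is labeled iv. C#dim (C#–E–G) doesn't fit — on degree 2 B major would have C#m (ii). C#dim is the degree-2 chord of B minor, so it is the borrowed ii°.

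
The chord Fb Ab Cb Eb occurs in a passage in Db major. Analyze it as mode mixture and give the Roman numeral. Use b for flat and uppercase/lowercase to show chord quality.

bIIImaj7

Fb is the lowered form of scale degree 3 in Db major (the diatonic degree 3 is F). The diatonic chord on degree 3 would be Fm (iii), but Fb–Ab–Cb–Eb is the major-seventh chord from Db minor. As a borrowed chord it is labeled bIIImaj7.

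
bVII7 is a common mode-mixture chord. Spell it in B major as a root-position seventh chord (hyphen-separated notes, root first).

A-C#-E-G

Scale degree 7 in B major is A#. bVII7 uses the lowered form, A, taken from B minor. Stacking thirds in B minor on A gives A–C#–E–G.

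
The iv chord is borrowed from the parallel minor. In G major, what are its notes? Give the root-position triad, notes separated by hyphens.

C-Eb-G

The root, C, is scale degree 4 — the same note in G major and G minor; only the chord quality changes. In G minor the chord on C is C–Eb–G.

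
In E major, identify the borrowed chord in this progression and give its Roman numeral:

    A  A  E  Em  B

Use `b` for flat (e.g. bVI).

The diatonic triads in E major are E, F#m, G#m, A, B, C#m, D#dim. A, E and B are all diatonic. Em (E–G–B) is not: scale degree 1 in E major carries E (I). In E minor the chord on that degree is Em, so here it functions as i, borrowed from the parallel minor.

i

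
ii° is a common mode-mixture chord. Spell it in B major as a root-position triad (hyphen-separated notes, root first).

ii° is built on scale degree 2, which is C# in both B major and its parallel. In B minor the chord on C# is C#–E–G.

C#-E-G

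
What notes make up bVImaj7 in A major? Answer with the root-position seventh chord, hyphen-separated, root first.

F-A-C-E

Scale degree 6 in A major is F#. bVImaj7 uses the lowered form, F, taken from A minor. Building the major-seventh chord from the parallel minor on F: F–A–C–E.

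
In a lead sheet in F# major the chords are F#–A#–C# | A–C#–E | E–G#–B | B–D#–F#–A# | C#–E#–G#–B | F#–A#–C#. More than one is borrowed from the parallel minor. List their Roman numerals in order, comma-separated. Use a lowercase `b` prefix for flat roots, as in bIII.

bIII, bVII

In F# major the diatonic chords are F#, G#m, A#m, B, C#, D#m, E#dim. Of the given chords, F#–A#–C# = F#, B–D#–F#–A# = Bmaj7 and C#–E#–G#–B = C#7 are diatonic. A–C#–E is not: scale degree 3 in F# major carries A#m (iii). In F# minor the chord on that degree is A, so here it functions as bIII, borrowed from the parallel minor. But E–G#–B is foreign: the diatonic vii° on degree 7 is E#dim, whereas E comes from F# minor. It is labeled bVII.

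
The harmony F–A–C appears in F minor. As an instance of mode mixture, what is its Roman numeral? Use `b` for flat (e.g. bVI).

F is scale degree 1 in F minor. Diatonically F minor has Fm (i) on that degree; F–A–C is instead the major chord native to F major, so it takes the label I.

I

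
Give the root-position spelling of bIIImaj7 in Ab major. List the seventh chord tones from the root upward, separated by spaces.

Scale degree 3 in Ab major is C. bIIImaj7 uses the lowered form, Cb, taken from Ab minor. Building the major-seventh chord from the parallel minor on Cb: Cb–Eb–Gb–Bb.

Cb Eb Gb Bb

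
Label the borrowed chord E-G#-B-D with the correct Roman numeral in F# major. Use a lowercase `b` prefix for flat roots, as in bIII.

bVII7

E is the lowered form of scale degree 7 in F# major (the diatonic degree 7 is E#). The diatonic chord on degree 7 would be E#dim (vii°), but E–G#–B–D is the dominant-seventh chord from F# minor. As a borrowed chord it is labeled bVII7.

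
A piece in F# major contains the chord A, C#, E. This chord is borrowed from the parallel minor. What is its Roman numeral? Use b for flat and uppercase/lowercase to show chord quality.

bIII

In F# major scale degree 3 is A#; A is its lowered form, from F# minor. A–C#–E is a major chord — the form found in F# minor, not the diatonic iii (A#m). Borrowed into F# major it is written bIII.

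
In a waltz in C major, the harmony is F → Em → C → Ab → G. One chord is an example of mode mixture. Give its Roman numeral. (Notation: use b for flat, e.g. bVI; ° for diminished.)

In C major the diatonic chords are C, Dm, Em, F, G, Am, Bdim. Of the given chords, F, Em, C and G are diatonic. Ab (Ab–C–Eb) doesn't fit — on degree 6 C major would have Am (vi). Ab is the degree-6 chord of C minor, so it is the borrowed bVI.

bVI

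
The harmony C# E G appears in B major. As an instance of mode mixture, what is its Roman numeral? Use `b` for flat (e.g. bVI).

The root C# is the diatonic 2nd degree of B major; the borrowing shows in the chord quality. The diatonic chord on degree 2 would be C#m (ii), but C#–E–G is the diminished chord from B minor. As a borrowed chord it is labeled ii°.

ii°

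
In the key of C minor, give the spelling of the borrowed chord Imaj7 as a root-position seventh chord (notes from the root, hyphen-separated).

Imaj7 is built on scale degree 1, which is C in both C minor and its parallel. In C major the chord on C is C–E–G–B.

C-E-G-B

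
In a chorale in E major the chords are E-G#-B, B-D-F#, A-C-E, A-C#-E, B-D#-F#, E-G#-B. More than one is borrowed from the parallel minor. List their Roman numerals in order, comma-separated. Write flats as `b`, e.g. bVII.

v, iv

E major has the diatonic set E, F#m, G#m, A, B, C#m, D#dim. E–G#–B = E, A–C#–E = A and B–D#–F# = B all belong to that set. But B–D–F# is foreign: the diatonic V on degree 5 is B, whereas Bm comes from E minor. It is labeled v. A–C–E is not: scale degree 4 in E major carries A (IV). In E minor the chord on that degree is Am, so here it functions as iv, borrowed from the parallel minor.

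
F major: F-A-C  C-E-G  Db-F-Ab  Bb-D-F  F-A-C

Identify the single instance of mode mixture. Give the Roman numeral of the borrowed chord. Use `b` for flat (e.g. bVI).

In F major the diatonic chords are F, Gm, Am, Bb, C, Dm, Edim. F–A–C = F, C–E–G = C and Bb–D–F = Bb all belong to that set. Db–F–Ab doesn't fit — on degree 6 F major would have Dm (vi). Db is the degree-6 chord of F minor, so it is the borrowed bVI.

bVI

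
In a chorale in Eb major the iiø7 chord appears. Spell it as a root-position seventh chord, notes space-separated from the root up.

iiø7 is built on scale degree 2, which is F in both Eb major and its parallel. Stacking thirds in Eb minor on F gives F–Ab–Cb–Eb.

F Ab Cb Eb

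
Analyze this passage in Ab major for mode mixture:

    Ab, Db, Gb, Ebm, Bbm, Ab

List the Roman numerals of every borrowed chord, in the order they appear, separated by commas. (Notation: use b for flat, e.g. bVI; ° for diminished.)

The diatonic triads in Ab major are Ab, Bbm, Cm, Db, Eb, Fm, Gdim. Of the given chords, Ab, Db and Bbm are diatonic. Gb (Gb–Bb–Db) is not: scale degree 7 in Ab major carries Gdim (vii°). In Ab minor the chord on that degree is Gb, so here it functions as bVII, borrowed from the parallel minor. Ebm (Eb–Gb–Bb) doesn't fit — on degree 5 Ab major would have Eb (V). Ebm is the degree-5 chord of Ab minor, so it is the borrowed v.

bVII, v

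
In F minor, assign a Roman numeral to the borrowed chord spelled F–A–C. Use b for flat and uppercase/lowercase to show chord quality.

The root F is the diatonic 1st degree of F minor; the borrowing shows in the chord quality. The diatonic chord on degree 1 would be Fm (i), but F–A–C is the major chord from F major. As a borrowed chord it is labeled I.

I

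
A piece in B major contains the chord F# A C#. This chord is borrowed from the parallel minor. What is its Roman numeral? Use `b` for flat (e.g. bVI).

v

F# is scale degree 5 in B major. F#–A–C# is a minor chord — the form found in B minor, not the diatonic V (F#). Borrowed into B major it is written v.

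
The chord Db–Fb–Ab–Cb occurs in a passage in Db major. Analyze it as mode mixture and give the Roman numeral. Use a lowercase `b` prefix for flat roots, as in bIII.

i7

The root Db is the diatonic 1st degree of Db major; the borrowing shows in the chord quality. Db–Fb–Ab–Cb is a minor-seventh chord — the form found in Db minor, not the diatonic I (Db). Borrowed into Db major it is written i7.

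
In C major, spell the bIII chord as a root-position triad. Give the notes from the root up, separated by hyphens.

Eb-G-Bb

bIII is built on the lowered scale degree 3. In C major degree 3 is E; lowered it becomes Eb. Stacking thirds in C minor on Eb gives Eb–G–Bb.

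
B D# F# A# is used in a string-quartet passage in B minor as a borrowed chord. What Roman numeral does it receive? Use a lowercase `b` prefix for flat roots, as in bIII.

Imaj7

The root B is the diatonic 1st degree of B minor; the borrowing shows in the chord quality. The diatonic chord on degree 1 would be Bm (i), but B–D#–F#–A# is the major-seventh chord from B major. As a borrowed chord it is labeled Imaj7.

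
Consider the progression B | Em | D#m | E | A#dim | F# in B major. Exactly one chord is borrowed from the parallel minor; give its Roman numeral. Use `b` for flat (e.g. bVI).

iv

B major has the diatonic set B, C#m, D#m, E, F#, G#m, A#dim. Of the given chords, B, D#m, E, A#dim and F# are diatonic. Em (E–G–B) doesn't fit — on degree 4 B major would have E (IV). Em is the degree-4 chord of B minor, so it is the borrowed iv.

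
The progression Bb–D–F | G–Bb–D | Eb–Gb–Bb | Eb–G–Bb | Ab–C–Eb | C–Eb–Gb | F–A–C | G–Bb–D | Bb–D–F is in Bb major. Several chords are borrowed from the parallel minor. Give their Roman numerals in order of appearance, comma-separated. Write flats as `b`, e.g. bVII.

The diatonic triads in Bb major are Bb, Cm, Dm, Eb, F, Gm, Adim. Of the given chords, Bb–D–F = Bb, G–Bb–D = Gm, Eb–G–Bb = Eb and F–A–C = F are diatonic. Eb–Gb–Bb is not: scale degree 4 in Bb major carries Eb (IV). In Bb minor the chord on that degree is Ebm, so here it functions as iv, borrowed from the parallel minor. Ab–C–Eb is not: scale degree 7 in Bb major carries Adim (vii°). In Bb minor the chord on that degree is Ab, so here it functions as bVII, borrowed from the parallel minor. But C–Eb–Gb is foreign: the diatonic ii on degree 2 is Cm, whereas Cdim comes from Bb minor. It is labeled ii°.

iv, bVII, ii°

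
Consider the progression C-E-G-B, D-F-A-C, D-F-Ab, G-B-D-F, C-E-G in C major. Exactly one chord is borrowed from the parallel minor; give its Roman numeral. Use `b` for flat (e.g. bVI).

ii°

C major has the diatonic set C, Dm, Em, F, G, Am, Bdim. C–E–G–B = Cmaj7, D–F–A–C = Dm7, G–B–D–F = G7 and C–E–G = C are all diatonic. D–F–Ab doesn't fit — on degree 2 C major would have Dm (ii). Ddim is the degree-2 chord of C minor, so it is the borrowed ii°.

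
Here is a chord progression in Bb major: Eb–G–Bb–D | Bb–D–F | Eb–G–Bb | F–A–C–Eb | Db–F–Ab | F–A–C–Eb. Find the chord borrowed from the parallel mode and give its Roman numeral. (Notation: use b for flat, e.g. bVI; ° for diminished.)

bIII

The diatonic triads in Bb major are Bb, Cm, Dm, Eb, F, Gm, Adim. Eb–G–Bb–D = Ebmaj7, Bb–D–F = Bb, Eb–G–Bb = Eb and F–A–C–Eb = F7 are all diatonic. Db–F–Ab doesn't fit — on degree 3 Bb major would have Dm (iii). Db is the degree-3 chord of Bb minor, so it is the borrowed bIII.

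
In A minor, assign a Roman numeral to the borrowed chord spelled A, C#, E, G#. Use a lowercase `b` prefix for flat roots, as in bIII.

Imaj7

The root A is the diatonic 1st degree of A minor; the borrowing shows in the chord quality. The diatonic chord on degree 1 would be Am (i), but A–C#–E–G# is the major-seventh chord from A major. As a borrowed chord it is labeled Imaj7.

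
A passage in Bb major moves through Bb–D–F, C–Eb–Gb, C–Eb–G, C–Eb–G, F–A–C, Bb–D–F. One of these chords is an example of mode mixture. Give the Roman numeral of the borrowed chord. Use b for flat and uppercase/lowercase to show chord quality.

Bb major has the diatonic set Bb, Cm, Dm, Eb, F, Gm, Adim. Of the given chords, Bb–D–F = Bb, C–Eb–G = Cm and F–A–C = F are diatonic. C–Eb–Gb is not: scale degree 2 in Bb major carries Cm (ii). In Bb minor the chord on that degree is Cdim, so here it functions as ii°, borrowed from the parallel minor.

ii°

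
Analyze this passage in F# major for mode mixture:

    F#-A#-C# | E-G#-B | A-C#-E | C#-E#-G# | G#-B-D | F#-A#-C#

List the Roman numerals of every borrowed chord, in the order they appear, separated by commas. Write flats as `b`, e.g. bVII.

In F# major the diatonic chords are F#, G#m, A#m, B, C#, D#m, E#dim. F#–A#–C# = F# and C#–E#–G# = C# both belong to that set. E–G#–B is not: scale degree 7 in F# major carries E#dim (vii°). In F# minor the chord on that degree is E, so here it functions as bVII, borrowed from the parallel minor. A–C#–E doesn't fit — on degree 3 F# major would have A#m (iii). A is the degree-3 chord of F# minor, so it is the borrowed bIII. But G#–B–D is foreign: the diatonic ii on degree 2 is G#m, whereas G#dim comes from F# minor. It is labeled ii°.

bVII, bIII, ii°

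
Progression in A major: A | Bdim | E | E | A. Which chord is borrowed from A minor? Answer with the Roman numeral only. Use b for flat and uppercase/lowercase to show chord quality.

The diatonic triads in A major are A, Bm, C#m, D, E, F#m, G#dim. Of the given chords, A and E are diatonic. But Bdim (B–D–F) is foreign: the diatonic ii on degree 2 is Bm, whereas Bdim comes from A minor. It is labeled ii°.

ii°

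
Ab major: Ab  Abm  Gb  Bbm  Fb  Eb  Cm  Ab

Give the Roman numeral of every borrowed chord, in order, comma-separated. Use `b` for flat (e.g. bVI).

i, bVII, bVI

In Ab major the diatonic chords are Ab, Bbm, Cm, Db, Eb, Fm, Gdim. Of the given chords, Ab, Bbm, Eb and Cm are diatonic. Abm (Ab–Cb–Eb) doesn't fit — on degree 1 Ab major would have Ab (I). Abm is the degree-1 chord of Ab minor, so it is the borrowed i. But Gb (Gb–Bb–Db) is foreign: the diatonic vii° on degree 7 is Gdim, whereas Gb comes from Ab minor. It is labeled bVII. Fb (Fb–Ab–Cb) is not: scale degree 6 in Ab major carries Fm (vi). In Ab minor the chord on that degree is Fb, so here it functions as bVI, borrowed from the parallel minor.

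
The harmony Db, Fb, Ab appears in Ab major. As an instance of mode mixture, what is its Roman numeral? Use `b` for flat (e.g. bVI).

iv

The root Db is the diatonic 4th degree of Ab major; the borrowing shows in the chord quality. Db–Fb–Ab is a minor chord — the form found in Ab minor, not the diatonic IV (Db). Borrowed into Ab major it is written iv.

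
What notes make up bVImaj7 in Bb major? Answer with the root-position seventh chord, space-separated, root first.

Scale degree 6 in Bb major is G. bVImaj7 uses the lowered form, Gb, taken from Bb minor. Building the major-seventh chord from the parallel minor on Gb: Gb–Bb–Db–F.

Gb Bb Db F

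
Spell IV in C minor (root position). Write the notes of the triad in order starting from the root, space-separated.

F A C

The root, F, is scale degree 4 — the same note in C minor and C major; only the chord quality changes. Stacking thirds in C major on F gives F–A–C.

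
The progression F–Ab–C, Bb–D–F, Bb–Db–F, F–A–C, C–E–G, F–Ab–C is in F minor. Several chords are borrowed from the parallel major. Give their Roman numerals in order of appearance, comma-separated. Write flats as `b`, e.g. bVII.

IV, I

The diatonic triads in F minor (with V from harmonic minor) are Fm, Gdim, Ab, Bbm, C, Db, Eb. F–Ab–C = Fm, Bb–Db–F = Bbm and C–E–G = C are all diatonic. But Bb–D–F is foreign: the diatonic iv on degree 4 is Bbm, whereas Bb comes from F major. It is labeled IV. F–A–C doesn't fit — on degree 1 F minor would have Fm (i). F is the degree-1 chord of F major, so it is the borrowed I.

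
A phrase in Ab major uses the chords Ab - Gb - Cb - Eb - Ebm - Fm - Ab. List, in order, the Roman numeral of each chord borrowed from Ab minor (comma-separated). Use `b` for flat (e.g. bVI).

In Ab major the diatonic chords are Ab, Bbm, Cm, Db, Eb, Fm, Gdim. Ab, Eb and Fm are all diatonic. Gb (Gb–Bb–Db) is not: scale degree 7 in Ab major carries Gdim (vii°). In Ab minor the chord on that degree is Gb, so here it functions as bVII, borrowed from the parallel minor. Cb (Cb–Eb–Gb) doesn't fit — on degree 3 Ab major would have Cm (iii). Cb is the degree-3 chord of Ab minor, so it is the borrowed bIII. Ebm (Eb–Gb–Bb) doesn't fit — on degree 5 Ab major would have Eb (V). Ebm is the degree-5 chord of Ab minor, so it is the borrowed v.

bVII, bIII, v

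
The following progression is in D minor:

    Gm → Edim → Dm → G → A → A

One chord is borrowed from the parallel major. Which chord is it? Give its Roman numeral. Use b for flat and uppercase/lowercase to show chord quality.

IV

The diatonic triads in D minor (with V from harmonic minor) are Dm, Edim, F, Gm, A, Bb, C. Of the given chords, Gm, Edim, Dm and A are diatonic. G (G–B–D) doesn't fit — on degree 4 D minor would have Gm (iv). G is the degree-4 chord of D major, so it is the borrowed IV.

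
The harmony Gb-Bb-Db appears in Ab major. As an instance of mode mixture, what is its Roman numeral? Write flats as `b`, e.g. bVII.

In Ab major scale degree 7 is G; Gb is its lowered form, from Ab minor. The diatonic chord on degree 7 would be Gdim (vii°), but Gb–Bb–Db is the major chord from Ab minor. As a borrowed chord it is labeled bVII.

bVII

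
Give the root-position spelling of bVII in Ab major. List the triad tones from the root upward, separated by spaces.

The root of bVII is the lowered 7th degree: G becomes Gb. Building the major chord from the parallel minor on Gb: Gb–Bb–Db.

Gb Bb Db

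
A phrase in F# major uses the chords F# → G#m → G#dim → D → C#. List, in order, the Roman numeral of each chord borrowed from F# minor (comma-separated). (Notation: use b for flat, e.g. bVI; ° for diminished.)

The diatonic triads in F# major are F#, G#m, A#m, B, C#, D#m, E#dim. Of the given chords, F#, G#m and C# are diatonic. G#dim (G#–B–D) doesn't fit — on degree 2 F# major would have G#m (ii). G#dim is the degree-2 chord of F# minor, so it is the borrowed ii°. D (D–F#–A) doesn't fit — on degree 6 F# major would have D#m (vi). D is the degree-6 chord of F# minor, so it is the borrowed bVI.

ii°, bVI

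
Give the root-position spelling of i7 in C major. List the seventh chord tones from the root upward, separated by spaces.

i7 is built on scale degree 1, which is C in both C major and its parallel. In C minor the chord on C is C–Eb–G–Bb.

C Eb G Bb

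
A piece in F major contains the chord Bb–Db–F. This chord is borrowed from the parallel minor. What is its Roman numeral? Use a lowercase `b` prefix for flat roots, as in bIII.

The root Bb is the diatonic 4th degree of F major; the borrowing shows in the chord quality. Bb–Db–F is a minor chord — the form found in F minor, not the diatonic IV (Bb). Borrowed into F major it is written iv.

iv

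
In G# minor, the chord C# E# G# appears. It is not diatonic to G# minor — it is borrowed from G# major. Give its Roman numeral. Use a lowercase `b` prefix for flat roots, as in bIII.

IV

C# is scale degree 4 in G# minor. The diatonic chord on degree 4 would be C#m (iv), but C#–E#–G# is the major chord from G# major. As a borrowed chord it is labeled IV.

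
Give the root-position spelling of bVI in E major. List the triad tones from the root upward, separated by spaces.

C E G

The root of bVI is the lowered 6th degree: C# becomes C. Stacking thirds in E minor on C gives C–E–G.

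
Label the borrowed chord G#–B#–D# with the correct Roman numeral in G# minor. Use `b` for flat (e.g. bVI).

I

The root G# is the diatonic 1st degree of G# minor; the borrowing shows in the chord quality. Diatonically G# minor has G#m (i) on that degree; G#–B#–D# is instead the major chord native to G# major, so it takes the label I.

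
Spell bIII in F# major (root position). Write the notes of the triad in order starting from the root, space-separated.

The root of bIII is the lowered 3rd degree: A# becomes A. In F# minor the chord on A is A–C#–E.

A C# E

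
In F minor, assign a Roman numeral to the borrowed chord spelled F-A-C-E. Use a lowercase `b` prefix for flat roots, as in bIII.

F is scale degree 1 in F minor. F–A–C–E is a major-seventh chord — the form found in F major, not the diatonic i (Fm). Borrowed into F minor it is written Imaj7.

Imaj7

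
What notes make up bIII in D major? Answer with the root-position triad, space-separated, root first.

F A C

The root of bIII is the lowered 3rd degree: F# becomes F. Stacking thirds in D minor on F gives F–A–C.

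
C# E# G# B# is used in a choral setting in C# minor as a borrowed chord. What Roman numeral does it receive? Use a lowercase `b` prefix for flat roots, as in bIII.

The root C# is the diatonic 1st degree of C# minor; the borrowing shows in the chord quality. The diatonic chord on degree 1 would be C#m (i), but C#–E#–G#–B# is the major-seventh chord from C# major. As a borrowed chord it is labeled Imaj7.

Imaj7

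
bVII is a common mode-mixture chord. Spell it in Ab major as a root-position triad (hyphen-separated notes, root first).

Gb-Bb-Db

The root of bVII is the lowered 7th degree: G becomes Gb. Building the major chord from the parallel minor on Gb: Gb–Bb–Db.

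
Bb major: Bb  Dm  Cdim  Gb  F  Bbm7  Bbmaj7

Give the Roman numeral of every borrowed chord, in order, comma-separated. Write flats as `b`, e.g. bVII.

In Bb major the diatonic chords are Bb, Cm, Dm, Eb, F, Gm, Adim. Of the given chords, Bb, Dm, F and Bbmaj7 are diatonic. Cdim (C–Eb–Gb) is not: scale degree 2 in Bb major carries Cm (ii). In Bb minor the chord on that degree is Cdim, so here it functions as ii°, borrowed from the parallel minor. Gb (Gb–Bb–Db) is not: scale degree 6 in Bb major carries Gm (vi). In Bb minor the chord on that degree is Gb, so here it functions as bVI, borrowed from the parallel minor. Bbm7 (Bb–Db–F–Ab) doesn't fit — on degree 1 Bb major would have Bb (I). Bbm7 is the degree-1 chord of Bb minor, so it is the borrowed i7.

ii°, bVI, i7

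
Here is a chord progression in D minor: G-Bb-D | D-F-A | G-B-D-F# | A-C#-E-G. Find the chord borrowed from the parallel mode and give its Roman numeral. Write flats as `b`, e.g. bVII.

IVmaj7

In D minor (with V from harmonic minor) the diatonic chords are Dm, Edim, F, Gm, A, Bb, C. G–Bb–D = Gm, D–F–A = Dm and A–C#–E–G = A7 are all diatonic. G–B–D–F# is not: scale degree 4 in D minor carries Gm (iv). In D major the chord on that degree is Gmaj7, so here it functions as IVmaj7, borrowed from the parallel major.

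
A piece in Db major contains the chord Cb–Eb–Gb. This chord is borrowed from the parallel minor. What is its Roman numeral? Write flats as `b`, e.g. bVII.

In Db major scale degree 7 is C; Cb is its lowered form, from Db minor. Cb–Eb–Gb is a major chord — the form found in Db minor, not the diatonic vii° (Cdim). Borrowed into Db major it is written bVII.

bVII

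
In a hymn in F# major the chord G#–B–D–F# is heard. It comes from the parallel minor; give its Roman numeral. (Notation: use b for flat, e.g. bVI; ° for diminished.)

G# is scale degree 2 in F# major. Diatonically F# major has G#m (ii) on that degree; G#–B–D–F# is instead the half-diminished-seventh chord native to F# minor, so it takes the label iiø7.

iiø7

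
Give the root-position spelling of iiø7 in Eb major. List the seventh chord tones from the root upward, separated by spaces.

F Ab Cb Eb

The root, F, is scale degree 2 — the same note in Eb major and Eb minor; only the chord quality changes. In Eb minor the chord on F is F–Ab–Cb–Eb.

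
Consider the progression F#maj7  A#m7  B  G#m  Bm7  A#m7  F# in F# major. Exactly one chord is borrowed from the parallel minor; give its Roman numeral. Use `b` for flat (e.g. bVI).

iv7

The diatonic triads in F# major are F#, G#m, A#m, B, C#, D#m, E#dim. Of the given chords, F#maj7, A#m7, B, G#m and F# are diatonic. But Bm7 (B–D–F#–A) is foreign: the diatonic IV on degree 4 is B, whereas Bm7 comes from F# minor. It is labeled iv7.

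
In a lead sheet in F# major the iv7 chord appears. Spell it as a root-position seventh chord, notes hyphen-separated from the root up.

B-D-F#-A

iv7 is built on scale degree 4, which is B in both F# major and its parallel. Stacking thirds in F# minor on B gives B–D–F#–A.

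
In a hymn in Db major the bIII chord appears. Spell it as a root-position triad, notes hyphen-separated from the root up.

Fb-Ab-Cb

bIII is built on the lowered scale degree 3. In Db major degree 3 is F; lowered it becomes Fb. Stacking thirds in Db minor on Fb gives Fb–Ab–Cb.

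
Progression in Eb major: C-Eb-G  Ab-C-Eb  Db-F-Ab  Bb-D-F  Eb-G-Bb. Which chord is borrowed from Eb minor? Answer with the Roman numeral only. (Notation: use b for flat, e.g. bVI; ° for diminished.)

In Eb major the diatonic chords are Eb, Fm, Gm, Ab, Bb, Cm, Ddim. C–Eb–G = Cm, Ab–C–Eb = Ab, Bb–D–F = Bb and Eb–G–Bb = Eb all belong to that set. But Db–F–Ab is foreign: the diatonic vii° on degree 7 is Ddim, whereas Db comes from Eb minor. It is labeled bVII.

bVII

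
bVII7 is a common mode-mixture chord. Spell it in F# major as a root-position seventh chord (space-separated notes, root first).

E G# B D

Scale degree 7 in F# major is E#. bVII7 uses the lowered form, E, taken from F# minor. In F# minor the chord on E is E–G#–B–D.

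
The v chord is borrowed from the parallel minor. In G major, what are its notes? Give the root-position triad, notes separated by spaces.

D F A

v is built on scale degree 5, which is D in both G major and its parallel. In G minor the chord on D is D–F–A.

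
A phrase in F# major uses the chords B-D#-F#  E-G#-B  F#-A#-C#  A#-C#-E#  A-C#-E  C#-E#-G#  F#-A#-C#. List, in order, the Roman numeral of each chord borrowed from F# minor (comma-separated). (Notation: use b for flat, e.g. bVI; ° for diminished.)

F# major has the diatonic set F#, G#m, A#m, B, C#, D#m, E#dim. B–D#–F# = B, F#–A#–C# = F#, A#–C#–E# = A#m and C#–E#–G# = C# all belong to that set. E–G#–B is not: scale degree 7 in F# major carries E#dim (vii°). In F# minor the chord on that degree is E, so here it functions as bVII, borrowed from the parallel minor. A–C#–E is not: scale degree 3 in F# major carries A#m (iii). In F# minor the chord on that degree is A, so here it functions as bIII, borrowed from the parallel minor.

bVII, bIII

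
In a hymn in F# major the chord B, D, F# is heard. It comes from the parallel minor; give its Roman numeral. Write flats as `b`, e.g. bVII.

iv

The root B is the diatonic 4th degree of F# major; the borrowing shows in the chord quality. Diatonically F# major has B (IV) on that degree; B–D–F# is instead the minor chord native to F# minor, so it takes the label iv.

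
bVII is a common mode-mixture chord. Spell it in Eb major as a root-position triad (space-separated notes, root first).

Db F Ab

Scale degree 7 in Eb major is D. bVII uses the lowered form, Db, taken from Eb minor. Stacking thirds in Eb minor on Db gives Db–F–Ab.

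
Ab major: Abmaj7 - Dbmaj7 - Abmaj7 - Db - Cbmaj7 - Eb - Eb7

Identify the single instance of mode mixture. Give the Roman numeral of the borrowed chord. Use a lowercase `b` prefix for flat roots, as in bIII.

The diatonic triads in Ab major are Ab, Bbm, Cm, Db, Eb, Fm, Gdim. Abmaj7, Dbmaj7, Db, Eb and Eb7 all belong to that set. But Cbmaj7 (Cb–Eb–Gb–Bb) is foreign: the diatonic iii on degree 3 is Cm, whereas Cbmaj7 comes from Ab minor. It is labeled bIIImaj7.

bIIImaj7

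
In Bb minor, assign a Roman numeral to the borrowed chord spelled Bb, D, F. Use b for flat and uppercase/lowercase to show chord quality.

The root Bb is the diatonic 1st degree of Bb minor; the borrowing shows in the chord quality. Bb–D–F is a major chord — the form found in Bb major, not the diatonic i (Bbm). Borrowed into Bb minor it is written I.

I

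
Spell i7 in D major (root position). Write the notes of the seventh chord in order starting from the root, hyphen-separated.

The root, D, is scale degree 1 — the same note in D major and D minor; only the chord quality changes. Stacking thirds in D minor on D gives D–F–A–C.

D-F-A-C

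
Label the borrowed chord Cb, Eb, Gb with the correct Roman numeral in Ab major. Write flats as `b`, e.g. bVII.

Cb is the lowered form of scale degree 3 in Ab major (the diatonic degree 3 is C). Diatonically Ab major has Cm (iii) on that degree; Cb–Eb–Gb is instead the major chord native to Ab minor, so it takes the label bIII.

bIII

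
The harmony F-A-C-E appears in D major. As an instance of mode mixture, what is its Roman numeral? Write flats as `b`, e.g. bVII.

bIIImaj7

In D major scale degree 3 is F#; F is its lowered form, from D minor. Diatonically D major has F#m (iii) on that degree; F–A–C–E is instead the major-seventh chord native to D minor, so it takes the label bIIImaj7.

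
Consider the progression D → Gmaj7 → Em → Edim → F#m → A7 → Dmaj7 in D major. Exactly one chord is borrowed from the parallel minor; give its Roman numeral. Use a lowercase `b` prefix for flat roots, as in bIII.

The diatonic triads in D major are D, Em, F#m, G, A, Bm, C#dim. D, Gmaj7, Em, F#m, A7 and Dmaj7 are all diatonic. Edim (E–G–Bb) is not: scale degree 2 in D major carries Em (ii). In D minor the chord on that degree is Edim, so here it functions as ii°, borrowed from the parallel minor.

ii°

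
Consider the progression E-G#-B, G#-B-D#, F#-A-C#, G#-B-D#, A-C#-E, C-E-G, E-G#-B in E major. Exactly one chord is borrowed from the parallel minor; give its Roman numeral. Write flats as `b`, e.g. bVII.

The diatonic triads in E major are E, F#m, G#m, A, B, C#m, D#dim. Of the given chords, E–G#–B = E, G#–B–D# = G#m, F#–A–C# = F#m and A–C#–E = A are diatonic. C–E–G is not: scale degree 6 in E major carries C#m (vi). In E minor the chord on that degree is C, so here it functions as bVI, borrowed from the parallel minor.

bVI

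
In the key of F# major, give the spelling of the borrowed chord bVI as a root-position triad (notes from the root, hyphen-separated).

D-F#-A

The root of bVI is the lowered 6th degree: D# becomes D. In F# minor the chord on D is D–F#–A.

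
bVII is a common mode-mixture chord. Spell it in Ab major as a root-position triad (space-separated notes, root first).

The root of bVII is the lowered 7th degree: G becomes Gb. Building the major chord from the parallel minor on Gb: Gb–Bb–Db.

Gb Bb Db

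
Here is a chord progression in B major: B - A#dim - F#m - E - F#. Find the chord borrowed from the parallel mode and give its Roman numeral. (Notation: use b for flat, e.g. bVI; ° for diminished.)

In B major the diatonic chords are B, C#m, D#m, E, F#, G#m, A#dim. B, A#dim, E and F# are all diatonic. F#m (F#–A–C#) doesn't fit — on degree 5 B major would have F# (V). F#m is the degree-5 chord of B minor, so it is the borrowed v.

v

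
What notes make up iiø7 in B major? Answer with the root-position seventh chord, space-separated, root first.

C# E G B

iiø7 is built on scale degree 2, which is C# in both B major and its parallel. Stacking thirds in B minor on C# gives C#–E–G–B.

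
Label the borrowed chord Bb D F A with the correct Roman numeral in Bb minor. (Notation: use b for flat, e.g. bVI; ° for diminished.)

Imaj7

The root Bb is the diatonic 1st degree of Bb minor; the borrowing shows in the chord quality. Diatonically Bb minor has Bbm (i) on that degree; Bb–D–F–A is instead the major-seventh chord native to Bb major, so it takes the label Imaj7.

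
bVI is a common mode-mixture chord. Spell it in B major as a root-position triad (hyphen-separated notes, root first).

G-B-D

The root of bVI is the lowered 6th degree: G# becomes G. Stacking thirds in B minor on G gives G–B–D.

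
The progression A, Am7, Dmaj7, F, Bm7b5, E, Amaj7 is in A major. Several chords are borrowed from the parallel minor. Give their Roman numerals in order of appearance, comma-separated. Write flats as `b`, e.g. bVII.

i7, bVI, iiø7

In A major the diatonic chords are A, Bm, C#m, D, E, F#m, G#dim. A, Dmaj7, E and Amaj7 are all diatonic. But Am7 (A–C–E–G) is foreign: the diatonic I on degree 1 is A, whereas Am7 comes from A minor. It is labeled i7. F (F–A–C) is not: scale degree 6 in A major carries F#m (vi). In A minor the chord on that degree is F, so here it functions as bVI, borrowed from the parallel minor. But Bm7b5 (B–D–F–A) is foreign: the diatonic ii on degree 2 is Bm, whereas Bm7b5 comes from A minor. It is labeled iiø7.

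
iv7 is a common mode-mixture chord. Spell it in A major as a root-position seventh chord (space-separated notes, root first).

D F A C

The root, D, is scale degree 4 — the same note in A major and A minor; only the chord quality changes. Building the minor-seventh chord from the parallel minor on D: D–F–A–C.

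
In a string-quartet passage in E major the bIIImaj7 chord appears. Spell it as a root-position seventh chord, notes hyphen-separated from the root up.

bIIImaj7 is built on the lowered scale degree 3. In E major degree 3 is G#; lowered it becomes G. Stacking thirds in E minor on G gives G–B–D–F#.

G-B-D-F#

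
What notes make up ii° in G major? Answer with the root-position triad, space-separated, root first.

ii° is built on scale degree 2, which is A in both G major and its parallel. In G minor the chord on A is A–C–Eb.

A C Eb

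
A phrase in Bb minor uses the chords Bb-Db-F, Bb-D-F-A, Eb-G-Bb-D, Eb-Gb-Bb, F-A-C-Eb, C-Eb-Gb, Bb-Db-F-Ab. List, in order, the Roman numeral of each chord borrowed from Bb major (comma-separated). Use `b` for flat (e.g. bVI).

Imaj7, IVmaj7

In Bb minor (with V from harmonic minor) the diatonic chords are Bbm, Cdim, Db, Ebm, F, Gb, Ab. Of the given chords, Bb–Db–F = Bbm, Eb–Gb–Bb = Ebm, F–A–C–Eb = F7, C–Eb–Gb = Cdim and Bb–Db–F–Ab = Bbm7 are diatonic. But Bb–D–F–A is foreign: the diatonic i on degree 1 is Bbm, whereas Bbmaj7 comes from Bb major. It is labeled Imaj7. Eb–G–Bb–D is not: scale degree 4 in Bb minor carries Ebm (iv). In Bb major the chord on that degree is Ebmaj7, so here it functions as IVmaj7, borrowed from the parallel major.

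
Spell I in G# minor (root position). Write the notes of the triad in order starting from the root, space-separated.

G# B# D#

The root, G#, is scale degree 1 — the same note in G# minor and G# major; only the chord quality changes. Stacking thirds in G# major on G# gives G#–B#–D#.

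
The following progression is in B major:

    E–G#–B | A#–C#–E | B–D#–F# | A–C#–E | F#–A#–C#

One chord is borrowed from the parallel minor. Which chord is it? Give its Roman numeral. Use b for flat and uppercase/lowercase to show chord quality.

The diatonic triads in B major are B, C#m, D#m, E, F#, G#m, A#dim. E–G#–B = E, A#–C#–E = A#dim, B–D#–F# = B and F#–A#–C# = F# all belong to that set. But A–C#–E is foreign: the diatonic vii° on degree 7 is A#dim, whereas A comes from B minor. It is labeled bVII.

bVII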